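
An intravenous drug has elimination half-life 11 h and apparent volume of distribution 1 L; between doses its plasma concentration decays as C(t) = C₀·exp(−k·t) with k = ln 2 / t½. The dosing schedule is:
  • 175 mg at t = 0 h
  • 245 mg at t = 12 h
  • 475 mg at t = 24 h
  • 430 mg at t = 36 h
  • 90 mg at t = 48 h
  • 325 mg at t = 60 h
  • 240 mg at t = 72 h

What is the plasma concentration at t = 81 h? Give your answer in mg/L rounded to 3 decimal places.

k = ln 2 / 11 = 0.06301 per h
Dose 1 (175 mg at t=0 h): 175·exp(−0.06301·81) = 1.063 mg/L
Dose 2 (245 mg at t=12 h): 245·exp(−0.06301·69) = 3.169 mg/L
Dose 3 (475 mg at t=24 h): 475·exp(−0.06301·57) = 13.086 mg/L
Dose 4 (430 mg at t=36 h): 430·exp(−0.06301·45) = 25.234 mg/L
Dose 5 (90 mg at t=48 h): 90·exp(−0.06301·33) = 11.250 mg/L
Dose 6 (325 mg at t=60 h): 325·exp(−0.06301·21) = 86.535 mg/L
Dose 7 (240 mg at t=72 h): 240·exp(−0.06301·9) = 136.118 mg/L
C(81) = 1.063 + 3.169 + 13.086 + 25.234 + 11.250 + 86.535 + 136.118 = 276.453 mg/L

276.453 mg/L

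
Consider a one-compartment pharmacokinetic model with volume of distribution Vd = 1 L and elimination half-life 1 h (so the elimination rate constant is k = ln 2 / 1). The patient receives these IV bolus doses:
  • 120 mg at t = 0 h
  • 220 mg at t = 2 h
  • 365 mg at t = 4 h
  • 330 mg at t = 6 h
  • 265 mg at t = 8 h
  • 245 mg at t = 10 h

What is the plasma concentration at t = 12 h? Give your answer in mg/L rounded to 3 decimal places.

84.639 mg/L

k = ln 2 / 1 = 0.69315 per h
Dose 1 (120 mg at t=0 h): 120·exp(−0.69315·12) = 0.029 mg/L
Dose 2 (220 mg at t=2 h): 220·exp(−0.69315·10) = 0.215 mg/L
Dose 3 (365 mg at t=4 h): 365·exp(−0.69315·8) = 1.426 mg/L
Dose 4 (330 mg at t=6 h): 330·exp(−0.69315·6) = 5.156 mg/L
Dose 5 (265 mg at t=8 h): 265·exp(−0.69315·4) = 16.562 mg/L
Dose 6 (245 mg at t=10 h): 245·exp(−0.69315·2) = 61.250 mg/L
C(12) = 0.029 + 0.215 + 1.426 + 5.156 + 16.562 + 61.250 = 84.639 mg/L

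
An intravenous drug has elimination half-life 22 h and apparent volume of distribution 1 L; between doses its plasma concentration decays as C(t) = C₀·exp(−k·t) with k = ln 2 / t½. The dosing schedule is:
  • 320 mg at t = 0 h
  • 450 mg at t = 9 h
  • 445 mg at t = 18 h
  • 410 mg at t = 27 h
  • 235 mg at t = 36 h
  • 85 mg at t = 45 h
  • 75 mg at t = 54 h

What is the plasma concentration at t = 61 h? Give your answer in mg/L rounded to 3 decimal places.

607.934 mg/L

k = ln 2 / 22 = 0.03151 per h
Dose 1 (320 mg at t=0 h): 320·exp(−0.03151·61) = 46.825 mg/L
Dose 2 (450 mg at t=9 h): 450·exp(−0.03151·52) = 87.435 mg/L
Dose 3 (445 mg at t=18 h): 445·exp(−0.03151·43) = 114.811 mg/L
Dose 4 (410 mg at t=27 h): 410·exp(−0.03151·34) = 140.461 mg/L
Dose 5 (235 mg at t=36 h): 235·exp(−0.03151·25) = 106.903 mg/L
Dose 6 (85 mg at t=45 h): 85·exp(−0.03151·16) = 51.344 mg/L
Dose 7 (75 mg at t=54 h): 75·exp(−0.03151·7) = 60.156 mg/L
C(61) = 46.825 + 87.435 + 114.811 + 140.461 + 106.903 + 51.344 + 60.156 = 607.934 mg/L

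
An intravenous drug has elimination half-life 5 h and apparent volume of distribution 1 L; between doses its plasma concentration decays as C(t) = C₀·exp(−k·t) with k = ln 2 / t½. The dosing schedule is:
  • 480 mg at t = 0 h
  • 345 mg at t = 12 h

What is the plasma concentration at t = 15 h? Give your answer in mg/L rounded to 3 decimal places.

k = ln 2 / 5 = 0.13863 per h
Dose 1 (480 mg at t=0 h): 480·exp(−0.13863·15) = 60.000 mg/L
Dose 2 (345 mg at t=12 h): 345·exp(−0.13863·3) = 227.615 mg/L
C(15) = 60.000 + 227.615 = 287.615 mg/L

287.615 mg/L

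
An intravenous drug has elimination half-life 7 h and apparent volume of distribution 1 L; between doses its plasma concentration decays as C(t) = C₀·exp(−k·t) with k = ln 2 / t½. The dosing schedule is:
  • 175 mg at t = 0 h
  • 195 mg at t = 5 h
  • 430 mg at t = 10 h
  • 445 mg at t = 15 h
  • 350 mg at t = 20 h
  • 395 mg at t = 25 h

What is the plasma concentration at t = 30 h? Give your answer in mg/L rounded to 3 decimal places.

556.262 mg/L

k = ln 2 / 7 = 0.09902 per h
Dose 1 (175 mg at t=0 h): 175·exp(−0.09902·30) = 8.972 mg/L
Dose 2 (195 mg at t=5 h): 195·exp(−0.09902·25) = 16.403 mg/L
Dose 3 (430 mg at t=10 h): 430·exp(−0.09902·20) = 59.345 mg/L
Dose 4 (445 mg at t=15 h): 445·exp(−0.09902·15) = 100.762 mg/L
Dose 5 (350 mg at t=20 h): 350·exp(−0.09902·10) = 130.025 mg/L
Dose 6 (395 mg at t=25 h): 395·exp(−0.09902·5) = 240.755 mg/L
C(30) = 8.972 + 16.403 + 59.345 + 100.762 + 130.025 + 240.755 = 556.262 mg/L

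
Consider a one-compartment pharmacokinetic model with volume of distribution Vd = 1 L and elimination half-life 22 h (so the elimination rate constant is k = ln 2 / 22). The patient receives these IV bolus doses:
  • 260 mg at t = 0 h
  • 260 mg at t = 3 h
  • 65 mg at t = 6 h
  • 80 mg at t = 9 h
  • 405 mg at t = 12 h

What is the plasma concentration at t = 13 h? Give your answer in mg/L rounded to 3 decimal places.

k = ln 2 / 22 = 0.03151 per h
Dose 1 (260 mg at t=0 h): 260·exp(−0.03151·13) = 172.620 mg/L
Dose 2 (260 mg at t=3 h): 260·exp(−0.03151·10) = 189.732 mg/L
Dose 3 (65 mg at t=6 h): 65·exp(−0.03151·7) = 52.135 mg/L
Dose 4 (80 mg at t=9 h): 80·exp(−0.03151·4) = 70.527 mg/L
Dose 5 (405 mg at t=12 h): 405·exp(−0.03151·1) = 392.439 mg/L
C(13) = 172.620 + 189.732 + 52.135 + 70.527 + 392.439 = 877.454 mg/L

877.454 mg/L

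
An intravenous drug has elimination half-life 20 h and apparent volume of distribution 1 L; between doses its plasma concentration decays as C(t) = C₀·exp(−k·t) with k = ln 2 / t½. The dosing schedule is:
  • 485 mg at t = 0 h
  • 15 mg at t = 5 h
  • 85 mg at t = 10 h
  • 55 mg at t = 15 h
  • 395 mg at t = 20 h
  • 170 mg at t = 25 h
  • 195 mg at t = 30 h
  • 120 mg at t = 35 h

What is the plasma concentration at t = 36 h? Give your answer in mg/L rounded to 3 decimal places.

822.769 mg/L

k = ln 2 / 20 = 0.03466 per h
Dose 1 (485 mg at t=0 h): 485·exp(−0.03466·36) = 139.280 mg/L
Dose 2 (15 mg at t=5 h): 15·exp(−0.03466·31) = 5.123 mg/L
Dose 3 (85 mg at t=10 h): 85·exp(−0.03466·26) = 34.521 mg/L
Dose 4 (55 mg at t=15 h): 55·exp(−0.03466·21) = 26.563 mg/L
Dose 5 (395 mg at t=20 h): 395·exp(−0.03466·16) = 226.868 mg/L
Dose 6 (170 mg at t=25 h): 170·exp(−0.03466·11) = 116.113 mg/L
Dose 7 (195 mg at t=30 h): 195·exp(−0.03466·6) = 158.389 mg/L
Dose 8 (120 mg at t=35 h): 120·exp(−0.03466·1) = 115.912 mg/L
C(36) = 139.280 + 5.123 + 34.521 + 26.563 + 226.868 + 116.113 + 158.389 + 115.912 = 822.769 mg/L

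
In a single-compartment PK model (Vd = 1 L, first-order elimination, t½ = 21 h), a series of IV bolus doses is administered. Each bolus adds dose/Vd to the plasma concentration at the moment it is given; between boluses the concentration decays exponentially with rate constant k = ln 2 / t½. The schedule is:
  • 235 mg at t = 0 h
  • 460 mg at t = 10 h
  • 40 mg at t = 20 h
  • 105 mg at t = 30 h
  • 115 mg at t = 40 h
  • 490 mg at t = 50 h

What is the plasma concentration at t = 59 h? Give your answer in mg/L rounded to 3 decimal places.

k = ln 2 / 21 = 0.03301 per h
Dose 1 (235 mg at t=0 h): 235·exp(−0.03301·59) = 33.521 mg/L
Dose 2 (460 mg at t=10 h): 460·exp(−0.03301·49) = 91.276 mg/L
Dose 3 (40 mg at t=20 h): 40·exp(−0.03301·39) = 11.041 mg/L
Dose 4 (105 mg at t=30 h): 105·exp(−0.03301·29) = 40.316 mg/L
Dose 5 (115 mg at t=40 h): 115·exp(−0.03301·19) = 61.424 mg/L
Dose 6 (490 mg at t=50 h): 490·exp(−0.03301·9) = 364.069 mg/L
C(59) = 33.521 + 91.276 + 11.041 + 40.316 + 61.424 + 364.069 = 601.646 mg/L

601.646 mg/L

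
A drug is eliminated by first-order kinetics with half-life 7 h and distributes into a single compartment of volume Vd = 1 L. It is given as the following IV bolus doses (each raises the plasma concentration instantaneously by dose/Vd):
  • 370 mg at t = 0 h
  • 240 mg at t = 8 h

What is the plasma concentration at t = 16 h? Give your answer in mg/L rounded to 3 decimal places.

184.568 mg/L

k = ln 2 / 7 = 0.09902 per h
Dose 1 (370 mg at t=0 h): 370·exp(−0.09902·16) = 75.881 mg/L
Dose 2 (240 mg at t=8 h): 240·exp(−0.09902·8) = 108.687 mg/L
C(16) = 75.881 + 108.687 = 184.568 mg/L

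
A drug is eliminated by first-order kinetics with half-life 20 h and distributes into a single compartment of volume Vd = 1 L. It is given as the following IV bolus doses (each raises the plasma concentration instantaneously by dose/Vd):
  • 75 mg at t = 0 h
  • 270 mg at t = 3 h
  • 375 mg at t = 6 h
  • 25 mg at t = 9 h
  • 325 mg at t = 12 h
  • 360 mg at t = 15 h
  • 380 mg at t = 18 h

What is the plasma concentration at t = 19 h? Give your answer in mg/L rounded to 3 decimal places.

k = ln 2 / 20 = 0.03466 per h
Dose 1 (75 mg at t=0 h): 75·exp(−0.03466·19) = 38.822 mg/L
Dose 2 (270 mg at t=3 h): 270·exp(−0.03466·16) = 155.074 mg/L
Dose 3 (375 mg at t=6 h): 375·exp(−0.03466·13) = 238.980 mg/L
Dose 4 (25 mg at t=9 h): 25·exp(−0.03466·10) = 17.678 mg/L
Dose 5 (325 mg at t=12 h): 325·exp(−0.03466·7) = 254.990 mg/L
Dose 6 (360 mg at t=15 h): 360·exp(−0.03466·4) = 313.398 mg/L
Dose 7 (380 mg at t=18 h): 380·exp(−0.03466·1) = 367.056 mg/L
C(19) = 38.822 + 155.074 + 238.980 + 17.678 + 254.990 + 313.398 + 367.056 = 1385.998 mg/L

1385.998 mg/L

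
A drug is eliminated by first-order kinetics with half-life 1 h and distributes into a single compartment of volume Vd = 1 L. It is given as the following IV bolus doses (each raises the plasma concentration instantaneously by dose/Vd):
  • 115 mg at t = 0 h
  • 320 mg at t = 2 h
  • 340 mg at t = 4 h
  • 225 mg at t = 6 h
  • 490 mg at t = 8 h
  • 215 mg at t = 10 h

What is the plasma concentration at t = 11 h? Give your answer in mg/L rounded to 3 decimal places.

179.119 mg/L

k = ln 2 / 1 = 0.69315 per h
Dose 1 (115 mg at t=0 h): 115·exp(−0.69315·11) = 0.056 mg/L
Dose 2 (320 mg at t=2 h): 320·exp(−0.69315·9) = 0.625 mg/L
Dose 3 (340 mg at t=4 h): 340·exp(−0.69315·7) = 2.656 mg/L
Dose 4 (225 mg at t=6 h): 225·exp(−0.69315·5) = 7.031 mg/L
Dose 5 (490 mg at t=8 h): 490·exp(−0.69315·3) = 61.250 mg/L
Dose 6 (215 mg at t=10 h): 215·exp(−0.69315·1) = 107.500 mg/L
C(11) = 0.056 + 0.625 + 2.656 + 7.031 + 61.250 + 107.500 = 179.119 mg/L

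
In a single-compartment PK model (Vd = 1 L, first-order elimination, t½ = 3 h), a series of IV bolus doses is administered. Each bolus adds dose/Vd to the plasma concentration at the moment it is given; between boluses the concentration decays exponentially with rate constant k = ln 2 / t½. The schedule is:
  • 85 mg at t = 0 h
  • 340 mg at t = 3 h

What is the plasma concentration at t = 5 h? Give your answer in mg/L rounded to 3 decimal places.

k = ln 2 / 3 = 0.23105 per h
Dose 1 (85 mg at t=0 h): 85·exp(−0.23105·5) = 26.773 mg/L
Dose 2 (340 mg at t=3 h): 340·exp(−0.23105·2) = 214.187 mg/L
C(5) = 26.773 + 214.187 = 240.960 mg/L

240.960 mg/L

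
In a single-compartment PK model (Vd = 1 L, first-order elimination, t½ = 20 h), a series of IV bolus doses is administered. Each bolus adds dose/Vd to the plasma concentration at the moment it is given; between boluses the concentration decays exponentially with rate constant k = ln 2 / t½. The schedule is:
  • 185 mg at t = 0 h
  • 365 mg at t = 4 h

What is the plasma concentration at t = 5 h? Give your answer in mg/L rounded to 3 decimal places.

508.133 mg/L

k = ln 2 / 20 = 0.03466 per h
Dose 1 (185 mg at t=0 h): 185·exp(−0.03466·5) = 155.566 mg/L
Dose 2 (365 mg at t=4 h): 365·exp(−0.03466·1) = 352.567 mg/L
C(5) = 155.566 + 352.567 = 508.133 mg/L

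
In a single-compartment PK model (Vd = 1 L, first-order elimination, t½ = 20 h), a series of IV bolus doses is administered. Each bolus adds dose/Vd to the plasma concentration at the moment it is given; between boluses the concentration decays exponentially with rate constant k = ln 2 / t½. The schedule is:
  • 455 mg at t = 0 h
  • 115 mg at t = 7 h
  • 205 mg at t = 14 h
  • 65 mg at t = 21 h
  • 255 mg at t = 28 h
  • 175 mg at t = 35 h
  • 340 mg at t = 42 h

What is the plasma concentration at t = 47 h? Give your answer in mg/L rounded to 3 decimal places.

743.074 mg/L

k = ln 2 / 20 = 0.03466 per h
Dose 1 (455 mg at t=0 h): 455·exp(−0.03466·47) = 89.246 mg/L
Dose 2 (115 mg at t=7 h): 115·exp(−0.03466·40) = 28.750 mg/L
Dose 3 (205 mg at t=14 h): 205·exp(−0.03466·33) = 65.321 mg/L
Dose 4 (65 mg at t=21 h): 65·exp(−0.03466·26) = 26.398 mg/L
Dose 5 (255 mg at t=28 h): 255·exp(−0.03466·19) = 131.996 mg/L
Dose 6 (175 mg at t=35 h): 175·exp(−0.03466·12) = 115.457 mg/L
Dose 7 (340 mg at t=42 h): 340·exp(−0.03466·5) = 285.905 mg/L
C(47) = 89.246 + 28.750 + 65.321 + 26.398 + 131.996 + 115.457 + 285.905 = 743.074 mg/L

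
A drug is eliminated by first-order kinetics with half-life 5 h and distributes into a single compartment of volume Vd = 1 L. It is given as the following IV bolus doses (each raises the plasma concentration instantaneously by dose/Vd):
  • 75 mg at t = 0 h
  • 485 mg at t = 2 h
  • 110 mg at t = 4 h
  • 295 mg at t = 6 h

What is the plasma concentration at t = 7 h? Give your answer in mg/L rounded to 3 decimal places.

600.305 mg/L

k = ln 2 / 5 = 0.13863 per h
Dose 1 (75 mg at t=0 h): 75·exp(−0.13863·7) = 28.420 mg/L
Dose 2 (485 mg at t=2 h): 485·exp(−0.13863·5) = 242.500 mg/L
Dose 3 (110 mg at t=4 h): 110·exp(−0.13863·3) = 72.573 mg/L
Dose 4 (295 mg at t=6 h): 295·exp(−0.13863·1) = 256.812 mg/L
C(7) = 28.420 + 242.500 + 72.573 + 256.812 = 600.305 mg/L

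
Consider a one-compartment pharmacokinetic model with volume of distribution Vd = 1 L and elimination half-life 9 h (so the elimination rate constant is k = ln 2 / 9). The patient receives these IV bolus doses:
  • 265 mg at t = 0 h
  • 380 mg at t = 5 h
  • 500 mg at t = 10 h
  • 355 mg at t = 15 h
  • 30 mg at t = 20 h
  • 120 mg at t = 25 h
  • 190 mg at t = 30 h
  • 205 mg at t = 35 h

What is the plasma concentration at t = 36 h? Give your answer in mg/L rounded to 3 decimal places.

k = ln 2 / 9 = 0.07702 per h
Dose 1 (265 mg at t=0 h): 265·exp(−0.07702·36) = 16.562 mg/L
Dose 2 (380 mg at t=5 h): 380·exp(−0.07702·31) = 34.906 mg/L
Dose 3 (500 mg at t=10 h): 500·exp(−0.07702·26) = 67.504 mg/L
Dose 4 (355 mg at t=15 h): 355·exp(−0.07702·21) = 70.441 mg/L
Dose 5 (30 mg at t=20 h): 30·exp(−0.07702·16) = 8.749 mg/L
Dose 6 (120 mg at t=25 h): 120·exp(−0.07702·11) = 51.435 mg/L
Dose 7 (190 mg at t=30 h): 190·exp(−0.07702·6) = 119.692 mg/L
Dose 8 (205 mg at t=35 h): 205·exp(−0.07702·1) = 189.804 mg/L
C(36) = 16.562 + 34.906 + 67.504 + 70.441 + 8.749 + 51.435 + 119.692 + 189.804 = 559.094 mg/L

559.094 mg/L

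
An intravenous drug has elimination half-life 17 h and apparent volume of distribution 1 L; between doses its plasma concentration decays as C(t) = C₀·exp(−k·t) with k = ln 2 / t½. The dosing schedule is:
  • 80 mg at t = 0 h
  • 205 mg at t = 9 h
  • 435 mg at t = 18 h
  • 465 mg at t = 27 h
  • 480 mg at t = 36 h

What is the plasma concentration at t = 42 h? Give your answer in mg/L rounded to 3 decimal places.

859.399 mg/L

k = ln 2 / 17 = 0.04077 per h
Dose 1 (80 mg at t=0 h): 80·exp(−0.04077·42) = 14.433 mg/L
Dose 2 (205 mg at t=9 h): 205·exp(−0.04077·33) = 53.383 mg/L
Dose 3 (435 mg at t=18 h): 435·exp(−0.04077·24) = 163.495 mg/L
Dose 4 (465 mg at t=27 h): 465·exp(−0.04077·15) = 252.254 mg/L
Dose 5 (480 mg at t=36 h): 480·exp(−0.04077·6) = 375.833 mg/L
C(42) = 14.433 + 53.383 + 163.495 + 252.254 + 375.833 = 859.399 mg/L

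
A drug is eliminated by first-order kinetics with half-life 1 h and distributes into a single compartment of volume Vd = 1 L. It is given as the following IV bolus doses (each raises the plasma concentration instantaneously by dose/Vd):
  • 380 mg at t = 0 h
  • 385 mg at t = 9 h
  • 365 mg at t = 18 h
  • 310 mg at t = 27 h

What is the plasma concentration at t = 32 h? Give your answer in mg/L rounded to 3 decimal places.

k = ln 2 / 1 = 0.69315 per h
Dose 1 (380 mg at t=0 h): 380·exp(−0.69315·32) = 0.000 mg/L
Dose 2 (385 mg at t=9 h): 385·exp(−0.69315·23) = 0.000 mg/L
Dose 3 (365 mg at t=18 h): 365·exp(−0.69315·14) = 0.022 mg/L
Dose 4 (310 mg at t=27 h): 310·exp(−0.69315·5) = 9.688 mg/L
C(32) = 0.000 + 0.000 + 0.022 + 9.688 = 9.710 mg/L

9.710 mg/L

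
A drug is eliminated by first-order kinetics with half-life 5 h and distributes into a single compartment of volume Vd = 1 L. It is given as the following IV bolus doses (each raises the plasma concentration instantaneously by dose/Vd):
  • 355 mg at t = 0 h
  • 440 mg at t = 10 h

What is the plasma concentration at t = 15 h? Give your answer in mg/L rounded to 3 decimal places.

k = ln 2 / 5 = 0.13863 per h
Dose 1 (355 mg at t=0 h): 355·exp(−0.13863·15) = 44.375 mg/L
Dose 2 (440 mg at t=10 h): 440·exp(−0.13863·5) = 220.000 mg/L
C(15) = 44.375 + 220.000 = 264.375 mg/L

264.375 mg/L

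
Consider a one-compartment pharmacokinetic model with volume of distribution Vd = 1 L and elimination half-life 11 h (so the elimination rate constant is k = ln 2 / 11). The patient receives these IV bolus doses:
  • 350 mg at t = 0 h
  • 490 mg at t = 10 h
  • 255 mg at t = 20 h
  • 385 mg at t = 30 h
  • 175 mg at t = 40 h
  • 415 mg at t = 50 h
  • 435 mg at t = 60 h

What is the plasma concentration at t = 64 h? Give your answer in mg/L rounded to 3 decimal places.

632.047 mg/L

k = ln 2 / 11 = 0.06301 per h
Dose 1 (350 mg at t=0 h): 350·exp(−0.06301·64) = 6.203 mg/L
Dose 2 (490 mg at t=10 h): 490·exp(−0.06301·54) = 16.308 mg/L
Dose 3 (255 mg at t=20 h): 255·exp(−0.06301·44) = 15.937 mg/L
Dose 4 (385 mg at t=30 h): 385·exp(−0.06301·34) = 45.186 mg/L
Dose 5 (175 mg at t=40 h): 175·exp(−0.06301·24) = 38.570 mg/L
Dose 6 (415 mg at t=50 h): 415·exp(−0.06301·14) = 171.759 mg/L
Dose 7 (435 mg at t=60 h): 435·exp(−0.06301·4) = 338.083 mg/L
C(64) = 6.203 + 16.308 + 15.937 + 45.186 + 38.570 + 171.759 + 338.083 = 632.047 mg/L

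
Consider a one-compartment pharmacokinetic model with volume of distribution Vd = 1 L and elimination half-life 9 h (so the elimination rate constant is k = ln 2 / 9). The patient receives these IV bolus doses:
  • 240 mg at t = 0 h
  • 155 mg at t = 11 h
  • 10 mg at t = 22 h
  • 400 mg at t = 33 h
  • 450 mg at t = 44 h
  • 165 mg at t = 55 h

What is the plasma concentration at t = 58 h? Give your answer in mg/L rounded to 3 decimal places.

k = ln 2 / 9 = 0.07702 per h
Dose 1 (240 mg at t=0 h): 240·exp(−0.07702·58) = 2.756 mg/L
Dose 2 (155 mg at t=11 h): 155·exp(−0.07702·47) = 4.152 mg/L
Dose 3 (10 mg at t=22 h): 10·exp(−0.07702·36) = 0.625 mg/L
Dose 4 (400 mg at t=33 h): 400·exp(−0.07702·25) = 58.326 mg/L
Dose 5 (450 mg at t=44 h): 450·exp(−0.07702·14) = 153.089 mg/L
Dose 6 (165 mg at t=55 h): 165·exp(−0.07702·3) = 130.961 mg/L
C(58) = 2.756 + 4.152 + 0.625 + 58.326 + 153.089 + 130.961 = 349.909 mg/L

349.909 mg/L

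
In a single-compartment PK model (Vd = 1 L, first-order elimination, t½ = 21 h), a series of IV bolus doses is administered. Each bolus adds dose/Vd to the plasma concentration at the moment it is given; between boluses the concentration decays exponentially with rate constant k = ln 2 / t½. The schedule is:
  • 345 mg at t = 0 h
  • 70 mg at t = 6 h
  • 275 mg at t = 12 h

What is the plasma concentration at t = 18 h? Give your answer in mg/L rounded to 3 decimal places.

k = ln 2 / 21 = 0.03301 per h
Dose 1 (345 mg at t=0 h): 345·exp(−0.03301·18) = 190.455 mg/L
Dose 2 (70 mg at t=6 h): 70·exp(−0.03301·12) = 47.107 mg/L
Dose 3 (275 mg at t=12 h): 275·exp(−0.03301·6) = 225.592 mg/L
C(18) = 190.455 + 47.107 + 225.592 = 463.154 mg/L

463.154 mg/L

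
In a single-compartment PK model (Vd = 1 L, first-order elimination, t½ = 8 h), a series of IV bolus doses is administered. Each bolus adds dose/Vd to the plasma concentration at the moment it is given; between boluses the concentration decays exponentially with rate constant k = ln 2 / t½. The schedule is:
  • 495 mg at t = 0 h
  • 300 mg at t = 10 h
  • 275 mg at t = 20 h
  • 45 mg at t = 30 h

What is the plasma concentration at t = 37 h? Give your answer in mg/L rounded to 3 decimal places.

k = ln 2 / 8 = 0.08664 per h
Dose 1 (495 mg at t=0 h): 495·exp(−0.08664·37) = 20.060 mg/L
Dose 2 (300 mg at t=10 h): 300·exp(−0.08664·27) = 28.916 mg/L
Dose 3 (275 mg at t=20 h): 275·exp(−0.08664·17) = 63.044 mg/L
Dose 4 (45 mg at t=30 h): 45·exp(−0.08664·7) = 24.536 mg/L
C(37) = 20.060 + 28.916 + 63.044 + 24.536 = 136.557 mg/L

136.557 mg/L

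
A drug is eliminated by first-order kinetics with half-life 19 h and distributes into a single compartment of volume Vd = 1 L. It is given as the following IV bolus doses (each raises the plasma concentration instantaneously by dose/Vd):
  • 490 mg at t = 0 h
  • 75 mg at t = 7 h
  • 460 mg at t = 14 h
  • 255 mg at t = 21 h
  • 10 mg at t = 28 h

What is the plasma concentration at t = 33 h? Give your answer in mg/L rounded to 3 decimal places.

578.989 mg/L

k = ln 2 / 19 = 0.03648 per h
Dose 1 (490 mg at t=0 h): 490·exp(−0.03648·33) = 147.013 mg/L
Dose 2 (75 mg at t=7 h): 75·exp(−0.03648·26) = 29.049 mg/L
Dose 3 (460 mg at t=14 h): 460·exp(−0.03648·19) = 230.000 mg/L
Dose 4 (255 mg at t=21 h): 255·exp(−0.03648·12) = 164.595 mg/L
Dose 5 (10 mg at t=28 h): 10·exp(−0.03648·5) = 8.333 mg/L
C(33) = 147.013 + 29.049 + 230.000 + 164.595 + 8.333 = 578.989 mg/L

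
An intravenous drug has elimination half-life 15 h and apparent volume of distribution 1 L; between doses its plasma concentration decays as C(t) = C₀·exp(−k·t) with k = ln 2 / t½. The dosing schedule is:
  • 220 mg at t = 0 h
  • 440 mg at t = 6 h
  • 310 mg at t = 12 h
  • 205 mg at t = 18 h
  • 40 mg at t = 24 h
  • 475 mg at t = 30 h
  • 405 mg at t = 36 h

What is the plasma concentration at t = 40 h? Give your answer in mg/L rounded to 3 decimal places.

k = ln 2 / 15 = 0.04621 per h
Dose 1 (220 mg at t=0 h): 220·exp(−0.04621·40) = 34.648 mg/L
Dose 2 (440 mg at t=6 h): 440·exp(−0.04621·34) = 91.436 mg/L
Dose 3 (310 mg at t=12 h): 310·exp(−0.04621·28) = 85.004 mg/L
Dose 4 (205 mg at t=18 h): 205·exp(−0.04621·22) = 74.173 mg/L
Dose 5 (40 mg at t=24 h): 40·exp(−0.04621·16) = 19.097 mg/L
Dose 6 (475 mg at t=30 h): 475·exp(−0.04621·10) = 299.231 mg/L
Dose 7 (405 mg at t=36 h): 405·exp(−0.04621·4) = 336.651 mg/L
C(40) = 34.648 + 91.436 + 85.004 + 74.173 + 19.097 + 299.231 + 336.651 = 940.240 mg/L

940.240 mg/L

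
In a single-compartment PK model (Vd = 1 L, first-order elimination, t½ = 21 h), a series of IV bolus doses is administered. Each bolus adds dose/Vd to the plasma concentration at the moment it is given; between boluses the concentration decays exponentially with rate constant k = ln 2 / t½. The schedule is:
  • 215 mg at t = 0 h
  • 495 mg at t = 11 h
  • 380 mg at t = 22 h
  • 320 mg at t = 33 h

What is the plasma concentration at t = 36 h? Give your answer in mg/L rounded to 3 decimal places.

k = ln 2 / 21 = 0.03301 per h
Dose 1 (215 mg at t=0 h): 215·exp(−0.03301·36) = 65.522 mg/L
Dose 2 (495 mg at t=11 h): 495·exp(−0.03301·25) = 216.888 mg/L
Dose 3 (380 mg at t=22 h): 380·exp(−0.03301·14) = 239.385 mg/L
Dose 4 (320 mg at t=33 h): 320·exp(−0.03301·3) = 289.832 mg/L
C(36) = 65.522 + 216.888 + 239.385 + 289.832 = 811.627 mg/L

811.627 mg/L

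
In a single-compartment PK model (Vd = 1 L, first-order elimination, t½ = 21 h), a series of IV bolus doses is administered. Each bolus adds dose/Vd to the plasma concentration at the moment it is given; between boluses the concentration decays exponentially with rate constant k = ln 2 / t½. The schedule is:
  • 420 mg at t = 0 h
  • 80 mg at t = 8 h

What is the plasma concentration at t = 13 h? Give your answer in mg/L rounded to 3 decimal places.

k = ln 2 / 21 = 0.03301 per h
Dose 1 (420 mg at t=0 h): 420·exp(−0.03301·13) = 273.462 mg/L
Dose 2 (80 mg at t=8 h): 80·exp(−0.03301·5) = 67.829 mg/L
C(13) = 273.462 + 67.829 = 341.291 mg/L

341.291 mg/L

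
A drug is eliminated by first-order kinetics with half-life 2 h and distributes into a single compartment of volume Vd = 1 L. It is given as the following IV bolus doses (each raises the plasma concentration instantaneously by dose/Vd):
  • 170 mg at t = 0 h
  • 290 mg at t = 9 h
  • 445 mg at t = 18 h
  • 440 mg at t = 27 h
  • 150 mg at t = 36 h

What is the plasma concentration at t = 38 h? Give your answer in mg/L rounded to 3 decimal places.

85.170 mg/L

k = ln 2 / 2 = 0.34657 per h
Dose 1 (170 mg at t=0 h): 170·exp(−0.34657·38) = 0.000 mg/L
Dose 2 (290 mg at t=9 h): 290·exp(−0.34657·29) = 0.013 mg/L
Dose 3 (445 mg at t=18 h): 445·exp(−0.34657·20) = 0.435 mg/L
Dose 4 (440 mg at t=27 h): 440·exp(−0.34657·11) = 9.723 mg/L
Dose 5 (150 mg at t=36 h): 150·exp(−0.34657·2) = 75.000 mg/L
C(38) = 0.000 + 0.013 + 0.435 + 9.723 + 75.000 = 85.170 mg/L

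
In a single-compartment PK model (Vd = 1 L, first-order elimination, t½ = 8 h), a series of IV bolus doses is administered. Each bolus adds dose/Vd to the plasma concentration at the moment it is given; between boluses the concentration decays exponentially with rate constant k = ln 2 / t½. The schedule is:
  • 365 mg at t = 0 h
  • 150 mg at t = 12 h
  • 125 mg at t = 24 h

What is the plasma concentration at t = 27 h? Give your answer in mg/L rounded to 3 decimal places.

k = ln 2 / 8 = 0.08664 per h
Dose 1 (365 mg at t=0 h): 365·exp(−0.08664·27) = 35.182 mg/L
Dose 2 (150 mg at t=12 h): 150·exp(−0.08664·15) = 40.894 mg/L
Dose 3 (125 mg at t=24 h): 125·exp(−0.08664·3) = 96.388 mg/L
C(27) = 35.182 + 40.894 + 96.388 = 172.464 mg/L

172.464 mg/L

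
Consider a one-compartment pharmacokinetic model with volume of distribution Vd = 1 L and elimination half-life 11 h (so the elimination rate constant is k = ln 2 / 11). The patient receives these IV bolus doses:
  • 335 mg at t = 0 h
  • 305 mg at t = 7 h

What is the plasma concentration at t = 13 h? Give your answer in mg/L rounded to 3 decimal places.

356.645 mg/L

k = ln 2 / 11 = 0.06301 per h
Dose 1 (335 mg at t=0 h): 335·exp(−0.06301·13) = 147.667 mg/L
Dose 2 (305 mg at t=7 h): 305·exp(−0.06301·6) = 208.979 mg/L
C(13) = 147.667 + 208.979 = 356.645 mg/L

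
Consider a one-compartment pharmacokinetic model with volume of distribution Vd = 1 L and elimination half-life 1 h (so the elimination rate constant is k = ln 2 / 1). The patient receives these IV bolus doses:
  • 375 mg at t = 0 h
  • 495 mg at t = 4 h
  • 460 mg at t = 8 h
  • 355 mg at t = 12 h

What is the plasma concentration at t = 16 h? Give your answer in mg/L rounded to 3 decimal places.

24.111 mg/L

k = ln 2 / 1 = 0.69315 per h
Dose 1 (375 mg at t=0 h): 375·exp(−0.69315·16) = 0.006 mg/L
Dose 2 (495 mg at t=4 h): 495·exp(−0.69315·12) = 0.121 mg/L
Dose 3 (460 mg at t=8 h): 460·exp(−0.69315·8) = 1.797 mg/L
Dose 4 (355 mg at t=12 h): 355·exp(−0.69315·4) = 22.188 mg/L
C(16) = 0.006 + 0.121 + 1.797 + 22.188 = 24.111 mg/L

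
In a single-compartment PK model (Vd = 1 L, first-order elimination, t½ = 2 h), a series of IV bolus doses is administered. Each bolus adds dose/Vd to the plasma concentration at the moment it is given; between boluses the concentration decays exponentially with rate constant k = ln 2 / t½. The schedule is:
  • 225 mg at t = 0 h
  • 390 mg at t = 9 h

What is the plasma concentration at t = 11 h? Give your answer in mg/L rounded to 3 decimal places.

199.972 mg/L

k = ln 2 / 2 = 0.34657 per h
Dose 1 (225 mg at t=0 h): 225·exp(−0.34657·11) = 4.972 mg/L
Dose 2 (390 mg at t=9 h): 390·exp(−0.34657·2) = 195.000 mg/L
C(11) = 4.972 + 195.000 = 199.972 mg/L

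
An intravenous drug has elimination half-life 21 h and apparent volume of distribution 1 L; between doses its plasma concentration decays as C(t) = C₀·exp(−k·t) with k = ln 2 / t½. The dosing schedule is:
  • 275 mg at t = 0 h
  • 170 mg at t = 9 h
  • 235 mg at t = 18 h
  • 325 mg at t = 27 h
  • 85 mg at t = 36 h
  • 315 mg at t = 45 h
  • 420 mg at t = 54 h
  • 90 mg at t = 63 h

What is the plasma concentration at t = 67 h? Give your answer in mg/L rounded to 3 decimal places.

723.880 mg/L

k = ln 2 / 21 = 0.03301 per h
Dose 1 (275 mg at t=0 h): 275·exp(−0.03301·67) = 30.123 mg/L
Dose 2 (170 mg at t=9 h): 170·exp(−0.03301·58) = 25.063 mg/L
Dose 3 (235 mg at t=18 h): 235·exp(−0.03301·49) = 46.630 mg/L
Dose 4 (325 mg at t=27 h): 325·exp(−0.03301·40) = 86.795 mg/L
Dose 5 (85 mg at t=36 h): 85·exp(−0.03301·31) = 30.552 mg/L
Dose 6 (315 mg at t=45 h): 315·exp(−0.03301·22) = 152.386 mg/L
Dose 7 (420 mg at t=54 h): 420·exp(−0.03301·13) = 273.462 mg/L
Dose 8 (90 mg at t=63 h): 90·exp(−0.03301·4) = 78.868 mg/L
C(67) = 30.123 + 25.063 + 46.630 + 86.795 + 30.552 + 152.386 + 273.462 + 78.868 = 723.880 mg/L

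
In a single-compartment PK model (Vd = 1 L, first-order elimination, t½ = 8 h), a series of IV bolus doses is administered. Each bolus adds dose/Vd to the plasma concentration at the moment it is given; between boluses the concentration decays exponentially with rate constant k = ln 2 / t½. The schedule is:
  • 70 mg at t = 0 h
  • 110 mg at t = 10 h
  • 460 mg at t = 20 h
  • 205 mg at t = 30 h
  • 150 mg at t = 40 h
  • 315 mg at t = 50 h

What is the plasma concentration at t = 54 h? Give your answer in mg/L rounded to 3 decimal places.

k = ln 2 / 8 = 0.08664 per h
Dose 1 (70 mg at t=0 h): 70·exp(−0.08664·54) = 0.650 mg/L
Dose 2 (110 mg at t=10 h): 110·exp(−0.08664·44) = 2.431 mg/L
Dose 3 (460 mg at t=20 h): 460·exp(−0.08664·34) = 24.176 mg/L
Dose 4 (205 mg at t=30 h): 205·exp(−0.08664·24) = 25.625 mg/L
Dose 5 (150 mg at t=40 h): 150·exp(−0.08664·14) = 44.595 mg/L
Dose 6 (315 mg at t=50 h): 315·exp(−0.08664·4) = 222.739 mg/L
C(54) = 0.650 + 2.431 + 24.176 + 25.625 + 44.595 + 222.739 = 320.216 mg/L

320.216 mg/L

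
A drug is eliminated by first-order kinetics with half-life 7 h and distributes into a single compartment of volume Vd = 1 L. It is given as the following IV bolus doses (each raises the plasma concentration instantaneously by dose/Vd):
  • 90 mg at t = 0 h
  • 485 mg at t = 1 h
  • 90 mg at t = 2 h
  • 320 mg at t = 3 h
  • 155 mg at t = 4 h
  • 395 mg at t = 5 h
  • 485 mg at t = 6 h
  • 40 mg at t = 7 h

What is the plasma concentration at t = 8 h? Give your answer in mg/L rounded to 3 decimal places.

1359.867 mg/L

k = ln 2 / 7 = 0.09902 per h
Dose 1 (90 mg at t=0 h): 90·exp(−0.09902·8) = 40.758 mg/L
Dose 2 (485 mg at t=1 h): 485·exp(−0.09902·7) = 242.500 mg/L
Dose 3 (90 mg at t=2 h): 90·exp(−0.09902·6) = 49.684 mg/L
Dose 4 (320 mg at t=3 h): 320·exp(−0.09902·5) = 195.042 mg/L
Dose 5 (155 mg at t=4 h): 155·exp(−0.09902·4) = 104.307 mg/L
Dose 6 (395 mg at t=5 h): 395·exp(−0.09902·3) = 293.484 mg/L
Dose 7 (485 mg at t=6 h): 485·exp(−0.09902·2) = 397.863 mg/L
Dose 8 (40 mg at t=7 h): 40·exp(−0.09902·1) = 36.229 mg/L
C(8) = 40.758 + 242.500 + 49.684 + 195.042 + 104.307 + 293.484 + 397.863 + 36.229 = 1359.867 mg/L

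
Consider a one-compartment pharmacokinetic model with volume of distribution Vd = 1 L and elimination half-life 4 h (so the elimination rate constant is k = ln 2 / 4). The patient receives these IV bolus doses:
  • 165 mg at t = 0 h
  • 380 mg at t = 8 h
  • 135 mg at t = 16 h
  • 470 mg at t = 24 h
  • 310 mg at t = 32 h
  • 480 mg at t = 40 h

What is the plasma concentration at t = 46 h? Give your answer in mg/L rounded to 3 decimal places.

k = ln 2 / 4 = 0.17329 per h
Dose 1 (165 mg at t=0 h): 165·exp(−0.17329·46) = 0.057 mg/L
Dose 2 (380 mg at t=8 h): 380·exp(−0.17329·38) = 0.525 mg/L
Dose 3 (135 mg at t=16 h): 135·exp(−0.17329·30) = 0.746 mg/L
Dose 4 (470 mg at t=24 h): 470·exp(−0.17329·22) = 10.386 mg/L
Dose 5 (310 mg at t=32 h): 310·exp(−0.17329·14) = 27.400 mg/L
Dose 6 (480 mg at t=40 h): 480·exp(−0.17329·6) = 169.706 mg/L
C(46) = 0.057 + 0.525 + 0.746 + 10.386 + 27.400 + 169.706 = 208.819 mg/L

208.819 mg/L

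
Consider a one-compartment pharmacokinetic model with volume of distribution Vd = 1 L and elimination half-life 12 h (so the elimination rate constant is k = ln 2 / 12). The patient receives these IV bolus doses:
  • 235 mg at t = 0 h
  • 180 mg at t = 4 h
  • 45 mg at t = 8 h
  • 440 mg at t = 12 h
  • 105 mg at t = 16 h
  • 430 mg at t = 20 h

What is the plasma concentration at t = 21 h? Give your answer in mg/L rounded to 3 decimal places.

k = ln 2 / 12 = 0.05776 per h
Dose 1 (235 mg at t=0 h): 235·exp(−0.05776·21) = 69.866 mg/L
Dose 2 (180 mg at t=4 h): 180·exp(−0.05776·17) = 67.424 mg/L
Dose 3 (45 mg at t=8 h): 45·exp(−0.05776·13) = 21.237 mg/L
Dose 4 (440 mg at t=12 h): 440·exp(−0.05776·9) = 261.626 mg/L
Dose 5 (105 mg at t=16 h): 105·exp(−0.05776·5) = 78.661 mg/L
Dose 6 (430 mg at t=20 h): 430·exp(−0.05776·1) = 405.866 mg/L
C(21) = 69.866 + 67.424 + 21.237 + 261.626 + 78.661 + 405.866 = 904.680 mg/L

904.680 mg/L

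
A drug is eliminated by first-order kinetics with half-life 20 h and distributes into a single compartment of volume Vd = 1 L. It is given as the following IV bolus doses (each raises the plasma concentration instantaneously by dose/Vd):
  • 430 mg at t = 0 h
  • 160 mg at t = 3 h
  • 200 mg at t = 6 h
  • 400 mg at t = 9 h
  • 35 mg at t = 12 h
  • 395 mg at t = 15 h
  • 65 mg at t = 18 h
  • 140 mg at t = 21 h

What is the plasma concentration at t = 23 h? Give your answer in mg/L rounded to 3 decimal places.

1139.497 mg/L

k = ln 2 / 20 = 0.03466 per h
Dose 1 (430 mg at t=0 h): 430·exp(−0.03466·23) = 193.769 mg/L
Dose 2 (160 mg at t=3 h): 160·exp(−0.03466·20) = 80.000 mg/L
Dose 3 (200 mg at t=6 h): 200·exp(−0.03466·17) = 110.957 mg/L
Dose 4 (400 mg at t=9 h): 400·exp(−0.03466·14) = 246.229 mg/L
Dose 5 (35 mg at t=12 h): 35·exp(−0.03466·11) = 23.906 mg/L
Dose 6 (395 mg at t=15 h): 395·exp(−0.03466·8) = 299.354 mg/L
Dose 7 (65 mg at t=18 h): 65·exp(−0.03466·5) = 54.658 mg/L
Dose 8 (140 mg at t=21 h): 140·exp(−0.03466·2) = 130.625 mg/L
C(23) = 193.769 + 80.000 + 110.957 + 246.229 + 23.906 + 299.354 + 54.658 + 130.625 = 1139.497 mg/L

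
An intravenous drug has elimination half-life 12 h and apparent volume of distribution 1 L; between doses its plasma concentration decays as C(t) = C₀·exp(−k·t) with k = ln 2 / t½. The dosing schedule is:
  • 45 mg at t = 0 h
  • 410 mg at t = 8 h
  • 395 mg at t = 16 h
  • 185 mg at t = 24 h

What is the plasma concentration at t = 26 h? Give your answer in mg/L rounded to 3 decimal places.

541.482 mg/L

k = ln 2 / 12 = 0.05776 per h
Dose 1 (45 mg at t=0 h): 45·exp(−0.05776·26) = 10.023 mg/L
Dose 2 (410 mg at t=8 h): 410·exp(−0.05776·18) = 144.957 mg/L
Dose 3 (395 mg at t=16 h): 395·exp(−0.05776·10) = 221.686 mg/L
Dose 4 (185 mg at t=24 h): 185·exp(−0.05776·2) = 164.816 mg/L
C(26) = 10.023 + 144.957 + 221.686 + 164.816 = 541.482 mg/L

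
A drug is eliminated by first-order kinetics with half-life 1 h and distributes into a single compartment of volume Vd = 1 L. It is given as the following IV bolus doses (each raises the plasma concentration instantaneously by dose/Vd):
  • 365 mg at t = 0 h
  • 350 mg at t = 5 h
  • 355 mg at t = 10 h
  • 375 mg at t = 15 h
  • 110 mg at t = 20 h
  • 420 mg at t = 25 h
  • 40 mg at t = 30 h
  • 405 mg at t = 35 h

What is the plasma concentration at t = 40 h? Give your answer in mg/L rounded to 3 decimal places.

k = ln 2 / 1 = 0.69315 per h
Dose 1 (365 mg at t=0 h): 365·exp(−0.69315·40) = 0.000 mg/L
Dose 2 (350 mg at t=5 h): 350·exp(−0.69315·35) = 0.000 mg/L
Dose 3 (355 mg at t=10 h): 355·exp(−0.69315·30) = 0.000 mg/L
Dose 4 (375 mg at t=15 h): 375·exp(−0.69315·25) = 0.000 mg/L
Dose 5 (110 mg at t=20 h): 110·exp(−0.69315·20) = 0.000 mg/L
Dose 6 (420 mg at t=25 h): 420·exp(−0.69315·15) = 0.013 mg/L
Dose 7 (40 mg at t=30 h): 40·exp(−0.69315·10) = 0.039 mg/L
Dose 8 (405 mg at t=35 h): 405·exp(−0.69315·5) = 12.656 mg/L
C(40) = 0.000 + 0.000 + 0.000 + 0.000 + 0.000 + 0.013 + 0.039 + 12.656 = 12.708 mg/L

12.708 mg/L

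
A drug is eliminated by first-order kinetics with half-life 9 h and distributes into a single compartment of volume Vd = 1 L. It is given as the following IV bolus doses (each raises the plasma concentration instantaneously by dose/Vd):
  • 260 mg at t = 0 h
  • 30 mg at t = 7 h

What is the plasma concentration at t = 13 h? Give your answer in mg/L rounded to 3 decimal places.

114.432 mg/L

k = ln 2 / 9 = 0.07702 per h
Dose 1 (260 mg at t=0 h): 260·exp(−0.07702·13) = 95.533 mg/L
Dose 2 (30 mg at t=7 h): 30·exp(−0.07702·6) = 18.899 mg/L
C(13) = 95.533 + 18.899 = 114.432 mg/L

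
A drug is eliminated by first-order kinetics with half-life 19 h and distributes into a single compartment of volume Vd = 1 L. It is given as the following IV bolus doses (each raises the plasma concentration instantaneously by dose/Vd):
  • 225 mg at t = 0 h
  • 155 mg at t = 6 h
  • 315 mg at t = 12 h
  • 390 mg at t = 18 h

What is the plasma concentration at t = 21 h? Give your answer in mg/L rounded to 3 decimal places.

k = ln 2 / 19 = 0.03648 per h
Dose 1 (225 mg at t=0 h): 225·exp(−0.03648·21) = 104.584 mg/L
Dose 2 (155 mg at t=6 h): 155·exp(−0.03648·15) = 89.676 mg/L
Dose 3 (315 mg at t=12 h): 315·exp(−0.03648·9) = 226.839 mg/L
Dose 4 (390 mg at t=18 h): 390·exp(−0.03648·3) = 349.570 mg/L
C(21) = 104.584 + 89.676 + 226.839 + 349.570 = 770.668 mg/L

770.668 mg/L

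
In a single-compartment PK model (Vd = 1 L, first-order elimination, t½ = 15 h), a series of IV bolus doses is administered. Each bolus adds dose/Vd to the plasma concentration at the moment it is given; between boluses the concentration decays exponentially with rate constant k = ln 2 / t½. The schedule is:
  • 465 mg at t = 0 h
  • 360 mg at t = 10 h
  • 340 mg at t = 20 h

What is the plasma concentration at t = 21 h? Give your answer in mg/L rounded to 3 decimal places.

k = ln 2 / 15 = 0.04621 per h
Dose 1 (465 mg at t=0 h): 465·exp(−0.04621·21) = 176.202 mg/L
Dose 2 (360 mg at t=10 h): 360·exp(−0.04621·11) = 216.545 mg/L
Dose 3 (340 mg at t=20 h): 340·exp(−0.04621·1) = 324.646 mg/L
C(21) = 176.202 + 216.545 + 324.646 = 717.393 mg/L

717.393 mg/L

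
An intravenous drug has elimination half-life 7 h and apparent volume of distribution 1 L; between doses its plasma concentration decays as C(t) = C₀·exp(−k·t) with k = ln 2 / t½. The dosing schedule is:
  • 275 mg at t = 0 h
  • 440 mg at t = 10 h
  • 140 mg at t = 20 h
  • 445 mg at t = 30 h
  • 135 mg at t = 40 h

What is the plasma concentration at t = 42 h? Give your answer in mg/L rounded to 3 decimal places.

285.014 mg/L

k = ln 2 / 7 = 0.09902 per h
Dose 1 (275 mg at t=0 h): 275·exp(−0.09902·42) = 4.297 mg/L
Dose 2 (440 mg at t=10 h): 440·exp(−0.09902·32) = 18.506 mg/L
Dose 3 (140 mg at t=20 h): 140·exp(−0.09902·22) = 15.850 mg/L
Dose 4 (445 mg at t=30 h): 445·exp(−0.09902·12) = 135.615 mg/L
Dose 5 (135 mg at t=40 h): 135·exp(−0.09902·2) = 110.745 mg/L
C(42) = 4.297 + 18.506 + 15.850 + 135.615 + 110.745 = 285.014 mg/L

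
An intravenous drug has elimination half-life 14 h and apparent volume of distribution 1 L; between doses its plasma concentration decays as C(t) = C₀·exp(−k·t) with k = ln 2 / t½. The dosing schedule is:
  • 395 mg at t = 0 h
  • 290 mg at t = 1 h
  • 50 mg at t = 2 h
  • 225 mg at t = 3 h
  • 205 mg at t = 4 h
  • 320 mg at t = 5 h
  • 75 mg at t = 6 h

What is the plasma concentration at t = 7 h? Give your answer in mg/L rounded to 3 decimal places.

1256.300 mg/L

k = ln 2 / 14 = 0.04951 per h
Dose 1 (395 mg at t=0 h): 395·exp(−0.04951·7) = 279.307 mg/L
Dose 2 (290 mg at t=1 h): 290·exp(−0.04951·6) = 215.469 mg/L
Dose 3 (50 mg at t=2 h): 50·exp(−0.04951·5) = 39.035 mg/L
Dose 4 (225 mg at t=3 h): 225·exp(−0.04951·4) = 184.575 mg/L
Dose 5 (205 mg at t=4 h): 205·exp(−0.04951·3) = 176.704 mg/L
Dose 6 (320 mg at t=5 h): 320·exp(−0.04951·2) = 289.832 mg/L
Dose 7 (75 mg at t=6 h): 75·exp(−0.04951·1) = 71.377 mg/L
C(7) = 279.307 + 215.469 + 39.035 + 184.575 + 176.704 + 289.832 + 71.377 = 1256.300 mg/L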